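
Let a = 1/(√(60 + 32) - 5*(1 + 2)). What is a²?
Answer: 317/17689 + 60*√23/17689 ≈ 0.034188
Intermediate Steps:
a = 1/(-15 + 2*√23) (a = 1/(√92 - 5*3) = 1/(2*√23 - 15) = 1/(-15 + 2*√23) ≈ -0.18490)
a² = (-15/133 - 2*√23/133)²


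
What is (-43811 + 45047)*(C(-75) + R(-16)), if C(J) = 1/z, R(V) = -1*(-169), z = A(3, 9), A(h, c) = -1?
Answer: 207648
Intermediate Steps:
z = -1
R(V) = 169
C(J) = -1 (C(J) = 1/(-1) = -1)
(-43811 + 45047)*(C(-75) + R(-16)) = (-43811 + 45047)*(-1 + 169) = 1236*168 = 207648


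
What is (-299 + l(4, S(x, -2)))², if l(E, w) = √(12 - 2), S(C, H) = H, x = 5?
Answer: (299 - √10)² ≈ 87520.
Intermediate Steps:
l(E, w) = √10
(-299 + l(4, S(x, -2)))² = (-299 + √10)²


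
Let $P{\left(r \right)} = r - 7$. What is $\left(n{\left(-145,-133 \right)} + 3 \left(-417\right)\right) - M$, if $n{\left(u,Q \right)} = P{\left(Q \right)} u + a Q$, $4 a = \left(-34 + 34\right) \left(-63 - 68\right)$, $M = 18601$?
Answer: $448$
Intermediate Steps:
$P{\left(r \right)} = -7 + r$
$a = 0$ ($a = \frac{\left(-34 + 34\right) \left(-63 - 68\right)}{4} = \frac{0 \left(-131\right)}{4} = \frac{1}{4} \cdot 0 = 0$)
$n{\left(u,Q \right)} = u \left(-7 + Q\right)$ ($n{\left(u,Q \right)} = \left(-7 + Q\right) u + 0 Q = u \left(-7 + Q\right) + 0 = u \left(-7 + Q\right)$)
$\left(n{\left(-145,-133 \right)} + 3 \left(-417\right)\right) - M = \left(- 145 \left(-7 - 133\right) + 3 \left(-417\right)\right) - 18601 = \left(\left(-145\right) \left(-140\right) - 1251\right) - 18601 = \left(20300 - 1251\right) - 18601 = 19049 - 18601 = 448$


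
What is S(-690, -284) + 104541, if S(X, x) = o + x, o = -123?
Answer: 104134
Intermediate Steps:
S(X, x) = -123 + x
S(-690, -284) + 104541 = (-123 - 284) + 104541 = -407 + 104541 = 104134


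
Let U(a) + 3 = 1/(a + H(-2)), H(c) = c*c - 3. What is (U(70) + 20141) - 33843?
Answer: -973054/71 ≈ -13705.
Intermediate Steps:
H(c) = -3 + c² (H(c) = c² - 3 = -3 + c²)
U(a) = -3 + 1/(1 + a) (U(a) = -3 + 1/(a + (-3 + (-2)²)) = -3 + 1/(a + (-3 + 4)) = -3 + 1/(a + 1) = -3 + 1/(1 + a))
(U(70) + 20141) - 33843 = ((-2 - 3*70)/(1 + 70) + 20141) - 33843 = ((-2 - 210)/71 + 20141) - 33843 = ((1/71)*(-212) + 20141) - 33843 = (-212/71 + 20141) - 33843 = 1429799/71 - 33843 = -973054/71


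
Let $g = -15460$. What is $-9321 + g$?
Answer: $-24781$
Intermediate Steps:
$-9321 + g = -9321 - 15460 = -24781$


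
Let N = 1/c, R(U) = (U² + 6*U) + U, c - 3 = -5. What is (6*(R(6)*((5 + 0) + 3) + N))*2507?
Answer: 9378687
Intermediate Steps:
c = -2 (c = 3 - 5 = -2)
R(U) = U² + 7*U
N = -½ (N = 1/(-2) = -½ ≈ -0.50000)
(6*(R(6)*((5 + 0) + 3) + N))*2507 = (6*((6*(7 + 6))*((5 + 0) + 3) - ½))*2507 = (6*((6*13)*(5 + 3) - ½))*2507 = (6*(78*8 - ½))*2507 = (6*(624 - ½))*2507 = (6*(1247/2))*2507 = 3741*2507 = 9378687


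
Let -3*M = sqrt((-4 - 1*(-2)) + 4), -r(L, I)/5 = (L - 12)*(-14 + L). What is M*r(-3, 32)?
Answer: 425*sqrt(2) ≈ 601.04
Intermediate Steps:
r(L, I) = -5*(-14 + L)*(-12 + L) (r(L, I) = -5*(L - 12)*(-14 + L) = -5*(-12 + L)*(-14 + L) = -5*(-14 + L)*(-12 + L))
M = -sqrt(2)/3 (M = -sqrt((-4 - 1*(-2)) + 4)/3 = -sqrt((-4 + 2) + 4)/3 = -sqrt(-2 + 4)/3 = -sqrt(2)/3 ≈ -0.47140)
M*r(-3, 32) = (-sqrt(2)/3)*(-840 - 5*(-3)**2 + 130*(-3)) = (-sqrt(2)/3)*(-840 - 5*9 - 390) = (-sqrt(2)/3)*(-840 - 45 - 390) = -sqrt(2)/3*(-1275) = 425*sqrt(2)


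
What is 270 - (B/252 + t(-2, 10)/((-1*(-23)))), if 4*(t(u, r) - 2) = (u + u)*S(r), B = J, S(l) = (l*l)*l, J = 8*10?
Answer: 453644/1449 ≈ 313.07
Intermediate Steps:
J = 80
S(l) = l³ (S(l) = l²*l = l³)
B = 80
t(u, r) = 2 + u*r³/2 (t(u, r) = 2 + ((u + u)*r³)/4 = 2 + ((2*u)*r³)/4 = 2 + (2*u*r³)/4 = 2 + u*r³/2)
270 - (B/252 + t(-2, 10)/((-1*(-23)))) = 270 - (80/252 + (2 + (½)*(-2)*10³)/((-1*(-23)))) = 270 - (80*(1/252) + (2 + (½)*(-2)*1000)/23) = 270 - (20/63 + (2 - 1000)*(1/23)) = 270 - (20/63 - 998*1/23) = 270 - (20/63 - 998/23) = 270 - 1*(-62414/1449) = 270 + 62414/1449 = 453644/1449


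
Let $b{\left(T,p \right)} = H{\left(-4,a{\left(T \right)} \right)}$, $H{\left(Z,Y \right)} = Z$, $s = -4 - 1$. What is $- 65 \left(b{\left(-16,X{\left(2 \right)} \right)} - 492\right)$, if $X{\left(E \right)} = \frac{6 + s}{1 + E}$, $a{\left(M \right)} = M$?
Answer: $32240$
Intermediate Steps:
$s = -5$
$X{\left(E \right)} = \frac{1}{1 + E}$ ($X{\left(E \right)} = \frac{6 - 5}{1 + E} = 1 \frac{1}{1 + E} = \frac{1}{1 + E}$)
$b{\left(T,p \right)} = -4$
$- 65 \left(b{\left(-16,X{\left(2 \right)} \right)} - 492\right) = - 65 \left(-4 - 492\right) = \left(-65\right) \left(-496\right) = 32240$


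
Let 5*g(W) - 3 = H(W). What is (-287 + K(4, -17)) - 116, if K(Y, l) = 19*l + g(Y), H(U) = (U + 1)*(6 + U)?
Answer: -3577/5 ≈ -715.40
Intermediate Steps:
H(U) = (1 + U)*(6 + U)
g(W) = 9/5 + W**2/5 + 7*W/5 (g(W) = 3/5 + (6 + W**2 + 7*W)/5 = 3/5 + (6/5 + W**2/5 + 7*W/5) = 9/5 + W**2/5 + 7*W/5)
K(Y, l) = 9/5 + 19*l + Y**2/5 + 7*Y/5 (K(Y, l) = 19*l + (9/5 + Y**2/5 + 7*Y/5) = 9/5 + 19*l + Y**2/5 + 7*Y/5)
(-287 + K(4, -17)) - 116 = (-287 + (9/5 + 19*(-17) + (1/5)*4**2 + (7/5)*4)) - 116 = (-287 + (9/5 - 323 + (1/5)*16 + 28/5)) - 116 = (-287 + (9/5 - 323 + 16/5 + 28/5)) - 116 = (-287 - 1562/5) - 116 = -2997/5 - 116 = -3577/5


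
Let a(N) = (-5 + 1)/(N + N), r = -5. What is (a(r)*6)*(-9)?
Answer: -108/5 ≈ -21.600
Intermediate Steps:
a(N) = -2/N (a(N) = -4*1/(2*N) = -2/N)
(a(r)*6)*(-9) = (-2/(-5)*6)*(-9) = (-2*(-⅕)*6)*(-9) = ((⅖)*6)*(-9) = (12/5)*(-9) = -108/5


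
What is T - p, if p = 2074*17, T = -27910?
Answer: -63168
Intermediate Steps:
p = 35258
T - p = -27910 - 1*35258 = -27910 - 35258 = -63168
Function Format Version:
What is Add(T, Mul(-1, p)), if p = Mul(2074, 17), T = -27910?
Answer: -63168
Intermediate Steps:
p = 35258
Add(T, Mul(-1, p)) = Add(-27910, Mul(-1, 35258)) = Add(-27910, -35258) = -63168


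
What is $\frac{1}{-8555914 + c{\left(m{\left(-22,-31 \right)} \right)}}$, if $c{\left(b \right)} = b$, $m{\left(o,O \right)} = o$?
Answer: $- \frac{1}{8555936} \approx -1.1688 \cdot 10^{-7}$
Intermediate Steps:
$\frac{1}{-8555914 + c{\left(m{\left(-22,-31 \right)} \right)}} = \frac{1}{-8555914 - 22} = \frac{1}{-8555936} = - \frac{1}{8555936}$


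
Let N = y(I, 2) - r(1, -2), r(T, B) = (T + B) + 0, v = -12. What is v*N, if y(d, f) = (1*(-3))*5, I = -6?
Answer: 168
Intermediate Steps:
r(T, B) = B + T (r(T, B) = (B + T) + 0 = B + T)
y(d, f) = -15 (y(d, f) = -3*5 = -15)
N = -14 (N = -15 - (-2 + 1) = -15 - 1*(-1) = -15 + 1 = -14)
v*N = -12*(-14) = 168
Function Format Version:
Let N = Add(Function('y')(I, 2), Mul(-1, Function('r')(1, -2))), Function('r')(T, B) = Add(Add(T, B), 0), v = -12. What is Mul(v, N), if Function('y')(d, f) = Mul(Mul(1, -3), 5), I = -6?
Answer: 168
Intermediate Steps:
Function('r')(T, B) = Add(B, T) (Function('r')(T, B) = Add(Add(B, T), 0) = Add(B, T))
Function('y')(d, f) = -15 (Function('y')(d, f) = Mul(-3, 5) = -15)
N = -14 (N = Add(-15, Mul(-1, Add(-2, 1))) = Add(-15, Mul(-1, -1)) = Add(-15, 1) = -14)
Mul(v, N) = Mul(-12, -14) = 168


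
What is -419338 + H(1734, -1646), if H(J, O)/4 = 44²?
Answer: -411594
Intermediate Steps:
H(J, O) = 7744 (H(J, O) = 4*44² = 4*1936 = 7744)
-419338 + H(1734, -1646) = -419338 + 7744 = -411594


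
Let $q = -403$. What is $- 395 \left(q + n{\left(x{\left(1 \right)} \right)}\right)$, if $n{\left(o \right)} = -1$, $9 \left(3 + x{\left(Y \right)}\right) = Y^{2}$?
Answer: $159580$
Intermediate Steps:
$x{\left(Y \right)} = -3 + \frac{Y^{2}}{9}$
$- 395 \left(q + n{\left(x{\left(1 \right)} \right)}\right) = - 395 \left(-403 - 1\right) = \left(-395\right) \left(-404\right) = 159580$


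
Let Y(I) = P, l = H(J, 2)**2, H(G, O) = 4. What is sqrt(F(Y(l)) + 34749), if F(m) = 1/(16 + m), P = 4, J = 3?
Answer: sqrt(3474905)/10 ≈ 186.41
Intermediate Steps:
l = 16 (l = 4**2 = 16)
Y(I) = 4
sqrt(F(Y(l)) + 34749) = sqrt(1/(16 + 4) + 34749) = sqrt(1/20 + 34749) = sqrt(694981/20) = sqrt(3474905)/10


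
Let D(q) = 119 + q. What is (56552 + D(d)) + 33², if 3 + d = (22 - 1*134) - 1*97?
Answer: 57548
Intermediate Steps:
d = -212 (d = -3 + ((22 - 1*134) - 1*97) = -3 + ((22 - 134) - 97) = -3 + (-112 - 97) = -3 - 209 = -212)
(56552 + D(d)) + 33² = (56552 + (119 - 212)) + 33² = (56552 - 93) + 1089 = 56459 + 1089 = 57548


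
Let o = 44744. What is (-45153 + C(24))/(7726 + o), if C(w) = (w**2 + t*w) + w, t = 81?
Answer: -14203/17490 ≈ -0.81206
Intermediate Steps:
C(w) = w**2 + 82*w (C(w) = (w**2 + 81*w) + w = w**2 + 82*w)
(-45153 + C(24))/(7726 + o) = (-45153 + 24*(82 + 24))/(7726 + 44744) = (-45153 + 24*106)/52470 = (-45153 + 2544)*(1/52470) = -42609*1/52470 = -14203/17490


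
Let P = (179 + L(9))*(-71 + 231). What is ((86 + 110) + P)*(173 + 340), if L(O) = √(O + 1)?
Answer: 14792868 + 82080*√10 ≈ 1.5052e+7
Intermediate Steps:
L(O) = √(1 + O)
P = 28640 + 160*√10 (P = (179 + √(1 + 9))*(-71 + 231) = (179 + √10)*160 = 28640 + 160*√10 ≈ 29146.)
((86 + 110) + P)*(173 + 340) = ((86 + 110) + (28640 + 160*√10))*(173 + 340) = (196 + (28640 + 160*√10))*513 = (28836 + 160*√10)*513 = 14792868 + 82080*√10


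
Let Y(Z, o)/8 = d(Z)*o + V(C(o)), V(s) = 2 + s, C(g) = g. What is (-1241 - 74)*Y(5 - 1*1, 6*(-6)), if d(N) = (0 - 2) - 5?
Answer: -2293360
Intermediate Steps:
d(N) = -7 (d(N) = -2 - 5 = -7)
Y(Z, o) = 16 - 48*o (Y(Z, o) = 8*(-7*o + (2 + o)) = 8*(2 - 6*o) = 16 - 48*o)
(-1241 - 74)*Y(5 - 1*1, 6*(-6)) = (-1241 - 74)*(16 - 288*(-6)) = -1315*(16 - 48*(-36)) = -1315*(16 + 1728) = -1315*1744 = -2293360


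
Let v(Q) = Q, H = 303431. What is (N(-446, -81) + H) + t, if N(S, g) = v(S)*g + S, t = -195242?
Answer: 143869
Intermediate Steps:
N(S, g) = S + S*g (N(S, g) = S*g + S = S + S*g)
(N(-446, -81) + H) + t = (-446*(1 - 81) + 303431) - 195242 = (-446*(-80) + 303431) - 195242 = (35680 + 303431) - 195242 = 339111 - 195242 = 143869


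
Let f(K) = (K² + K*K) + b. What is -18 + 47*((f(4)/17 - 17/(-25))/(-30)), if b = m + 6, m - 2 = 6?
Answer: -297133/12750 ≈ -23.305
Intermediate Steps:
m = 8 (m = 2 + 6 = 8)
b = 14 (b = 8 + 6 = 14)
f(K) = 14 + 2*K² (f(K) = (K² + K*K) + 14 = (K² + K²) + 14 = 2*K² + 14 = 14 + 2*K²)
-18 + 47*((f(4)/17 - 17/(-25))/(-30)) = -18 + 47*(((14 + 2*4²)/17 - 17/(-25))/(-30)) = -18 + 47*(((14 + 2*16)*(1/17) - 17*(-1/25))*(-1/30)) = -18 + 47*(((14 + 32)*(1/17) + 17/25)*(-1/30)) = -18 + 47*((46*(1/17) + 17/25)*(-1/30)) = -18 + 47*((46/17 + 17/25)*(-1/30)) = -18 + 47*((1439/425)*(-1/30)) = -18 + 47*(-1439/12750) = -18 - 67633/12750 = -297133/12750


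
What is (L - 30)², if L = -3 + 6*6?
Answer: 9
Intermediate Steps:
L = 33 (L = -3 + 36 = 33)
(L - 30)² = (33 - 30)² = 3² = 9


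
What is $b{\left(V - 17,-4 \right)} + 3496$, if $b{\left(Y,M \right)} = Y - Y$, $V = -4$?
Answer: $3496$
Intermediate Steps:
$b{\left(Y,M \right)} = 0$
$b{\left(V - 17,-4 \right)} + 3496 = 0 + 3496 = 3496$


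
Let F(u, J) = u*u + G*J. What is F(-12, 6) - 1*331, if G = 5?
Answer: -157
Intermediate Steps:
F(u, J) = u**2 + 5*J (F(u, J) = u*u + 5*J = u**2 + 5*J)
F(-12, 6) - 1*331 = ((-12)**2 + 5*6) - 1*331 = (144 + 30) - 331 = 174 - 331 = -157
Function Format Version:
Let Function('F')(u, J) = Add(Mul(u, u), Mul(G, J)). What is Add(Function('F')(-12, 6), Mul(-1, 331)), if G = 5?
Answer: -157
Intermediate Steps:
Function('F')(u, J) = Add(Pow(u, 2), Mul(5, J)) (Function('F')(u, J) = Add(Mul(u, u), Mul(5, J)) = Add(Pow(u, 2), Mul(5, J)))
Add(Function('F')(-12, 6), Mul(-1, 331)) = Add(Add(Pow(-12, 2), Mul(5, 6)), Mul(-1, 331)) = Add(Add(144, 30), -331) = Add(174, -331) = -157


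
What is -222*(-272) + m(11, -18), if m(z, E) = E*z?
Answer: 60186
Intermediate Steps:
-222*(-272) + m(11, -18) = -222*(-272) - 18*11 = 60384 - 198 = 60186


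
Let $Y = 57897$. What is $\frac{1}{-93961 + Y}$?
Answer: $- \frac{1}{36064} \approx -2.7728 \cdot 10^{-5}$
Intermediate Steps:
$\frac{1}{-93961 + Y} = \frac{1}{-93961 + 57897} = \frac{1}{-36064} = - \frac{1}{36064}$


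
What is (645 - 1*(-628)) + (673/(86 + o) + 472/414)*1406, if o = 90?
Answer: 150324409/18216 ≈ 8252.3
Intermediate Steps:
(645 - 1*(-628)) + (673/(86 + o) + 472/414)*1406 = (645 - 1*(-628)) + (673/(86 + 90) + 472/414)*1406 = (645 + 628) + (673/176 + 472*(1/414))*1406 = 1273 + (673*(1/176) + 236/207)*1406 = 1273 + (673/176 + 236/207)*1406 = 1273 + (180847/36432)*1406 = 1273 + 127135441/18216 = 150324409/18216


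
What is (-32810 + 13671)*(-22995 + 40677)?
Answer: -338415798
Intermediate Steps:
(-32810 + 13671)*(-22995 + 40677) = -19139*17682 = -338415798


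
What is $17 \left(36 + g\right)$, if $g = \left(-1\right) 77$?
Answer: $-697$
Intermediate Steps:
$g = -77$
$17 \left(36 + g\right) = 17 \left(36 - 77\right) = 17 \left(-41\right) = -697$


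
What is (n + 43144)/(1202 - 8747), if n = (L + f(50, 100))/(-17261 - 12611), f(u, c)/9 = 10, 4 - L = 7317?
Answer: -429601597/75128080 ≈ -5.7183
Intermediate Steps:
L = -7313 (L = 4 - 1*7317 = 4 - 7317 = -7313)
f(u, c) = 90 (f(u, c) = 9*10 = 90)
n = 7223/29872 (n = (-7313 + 90)/(-17261 - 12611) = -7223/(-29872) = -7223*(-1/29872) = 7223/29872 ≈ 0.24180)
(n + 43144)/(1202 - 8747) = (7223/29872 + 43144)/(1202 - 8747) = (1288804791/29872)/(-7545) = (1288804791/29872)*(-1/7545) = -429601597/75128080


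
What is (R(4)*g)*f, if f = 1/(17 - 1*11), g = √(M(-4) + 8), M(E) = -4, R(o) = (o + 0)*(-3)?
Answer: -4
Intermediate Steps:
R(o) = -3*o (R(o) = o*(-3) = -3*o)
g = 2 (g = √(-4 + 8) = √4 = 2)
f = ⅙ (f = 1/(17 - 11) = 1/6 = ⅙ ≈ 0.16667)
(R(4)*g)*f = (-3*4*2)*(⅙) = -12*2*(⅙) = -24*⅙ = -4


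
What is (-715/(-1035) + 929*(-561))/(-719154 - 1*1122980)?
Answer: 53940920/190660869 ≈ 0.28292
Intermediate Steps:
(-715/(-1035) + 929*(-561))/(-719154 - 1*1122980) = (-715*(-1/1035) - 521169)/(-719154 - 1122980) = (143/207 - 521169)/(-1842134) = -107881840/207*(-1/1842134) = 53940920/190660869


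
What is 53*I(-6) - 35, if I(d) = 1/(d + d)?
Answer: -473/12 ≈ -39.417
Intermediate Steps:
I(d) = 1/(2*d)
53*I(-6) - 35 = 53*((½)/(-6)) - 35 = 53*((½)*(-⅙)) - 35 = 53*(-1/12) - 35 = -53/12 - 35 = -473/12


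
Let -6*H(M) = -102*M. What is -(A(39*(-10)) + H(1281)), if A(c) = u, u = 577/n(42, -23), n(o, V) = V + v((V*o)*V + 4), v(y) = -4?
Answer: -587402/27 ≈ -21756.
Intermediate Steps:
n(o, V) = -4 + V (n(o, V) = V - 4 = -4 + V)
H(M) = 17*M (H(M) = -(-17)*M = 17*M)
u = -577/27 (u = 577/(-4 - 23) = 577/(-27) = 577*(-1/27) = -577/27 ≈ -21.370)
A(c) = -577/27
-(A(39*(-10)) + H(1281)) = -(-577/27 + 17*1281) = -(-577/27 + 21777) = -1*587402/27 = -587402/27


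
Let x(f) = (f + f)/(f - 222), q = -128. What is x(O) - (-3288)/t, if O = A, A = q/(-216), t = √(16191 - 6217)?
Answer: -16/2989 + 1644*√9974/4987 ≈ 32.917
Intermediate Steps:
t = √9974 ≈ 99.870
A = 16/27 (A = -128/(-216) = -128*(-1/216) = 16/27 ≈ 0.59259)
O = 16/27 ≈ 0.59259
x(f) = 2*f/(-222 + f) (x(f) = (2*f)/(-222 + f) = 2*f/(-222 + f))
x(O) - (-3288)/t = 2*(16/27)/(-222 + 16/27) - (-3288)/(√9974) = 2*(16/27)/(-5978/27) - (-3288)*√9974/9974 = 2*(16/27)*(-27/5978) - (-1644)*√9974/4987 = -16/2989 + 1644*√9974/4987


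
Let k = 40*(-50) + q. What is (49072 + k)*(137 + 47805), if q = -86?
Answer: 2252602812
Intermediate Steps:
k = -2086 (k = 40*(-50) - 86 = -2000 - 86 = -2086)
(49072 + k)*(137 + 47805) = (49072 - 2086)*(137 + 47805) = 46986*47942 = 2252602812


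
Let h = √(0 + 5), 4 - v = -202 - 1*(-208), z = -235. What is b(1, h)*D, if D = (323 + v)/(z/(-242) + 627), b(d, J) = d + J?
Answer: 77682/151969 + 77682*√5/151969 ≈ 1.6542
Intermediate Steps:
v = -2 (v = 4 - (-202 - 1*(-208)) = 4 - (-202 + 208) = 4 - 1*6 = 4 - 6 = -2)
h = √5 ≈ 2.2361
b(d, J) = J + d
D = 77682/151969 (D = (323 - 2)/(-235/(-242) + 627) = 321/(-235*(-1/242) + 627) = 321/(235/242 + 627) = 321/(151969/242) = 321*(242/151969) = 77682/151969 ≈ 0.51117)
b(1, h)*D = (√5 + 1)*(77682/151969) = (1 + √5)*(77682/151969) = 77682/151969 + 77682*√5/151969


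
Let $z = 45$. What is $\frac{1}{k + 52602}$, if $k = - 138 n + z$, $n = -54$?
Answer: $\frac{1}{60099} \approx 1.6639 \cdot 10^{-5}$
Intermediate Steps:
$k = 7497$ ($k = \left(-138\right) \left(-54\right) + 45 = 7452 + 45 = 7497$)
$\frac{1}{k + 52602} = \frac{1}{7497 + 52602} = \frac{1}{60099}$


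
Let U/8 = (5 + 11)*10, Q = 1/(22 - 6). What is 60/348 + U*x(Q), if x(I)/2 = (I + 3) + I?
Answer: 232005/29 ≈ 8000.2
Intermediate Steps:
Q = 1/16 ≈ 0.062500
x(I) = 6 + 4*I (x(I) = 2*((I + 3) + I) = 2*((3 + I) + I) = 2*(3 + 2*I) = 6 + 4*I)
U = 1280 (U = 8*((5 + 11)*10) = 8*(16*10) = 8*160 = 1280)
60/348 + U*x(Q) = 60/348 + 1280*(6 + 4*(1/16)) = 60*(1/348) + 1280*(6 + ¼) = 5/29 + 1280*(25/4) = 5/29 + 8000 = 232005/29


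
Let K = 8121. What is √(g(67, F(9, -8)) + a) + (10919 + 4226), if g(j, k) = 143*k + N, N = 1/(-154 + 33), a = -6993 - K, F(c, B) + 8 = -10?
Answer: 15145 + I*√2140249/11 ≈ 15145.0 + 133.0*I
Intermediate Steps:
F(c, B) = -18 (F(c, B) = -8 - 10 = -18)
a = -15114 (a = -6993 - 1*8121 = -6993 - 8121 = -15114)
N = -1/121 (N = 1/(-121) = -1/121 ≈ -0.0082645)
g(j, k) = -1/121 + 143*k (g(j, k) = 143*k - 1/121 = -1/121 + 143*k)
√(g(67, F(9, -8)) + a) + (10919 + 4226) = √((-1/121 + 143*(-18)) - 15114) + (10919 + 4226) = √((-1/121 - 2574) - 15114) + 15145 = √(-311455/121 - 15114) + 15145 = √(-2140249/121) + 15145 = I*√2140249/11 + 15145 = 15145 + I*√2140249/11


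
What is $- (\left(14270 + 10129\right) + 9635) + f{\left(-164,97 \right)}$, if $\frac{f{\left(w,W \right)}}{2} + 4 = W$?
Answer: $-33848$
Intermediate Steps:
$f{\left(w,W \right)} = -8 + 2 W$
$- (\left(14270 + 10129\right) + 9635) + f{\left(-164,97 \right)} = - (\left(14270 + 10129\right) + 9635) + \left(-8 + 2 \cdot 97\right) = - (24399 + 9635) + \left(-8 + 194\right) = \left(-1\right) 34034 + 186 = -34034 + 186 = -33848$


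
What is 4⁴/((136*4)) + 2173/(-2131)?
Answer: -19893/36227 ≈ -0.54912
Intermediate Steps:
4⁴/((136*4)) + 2173/(-2131) = 256/544 + 2173*(-1/2131) = 256*(1/544) - 2173/2131 = 8/17 - 2173/2131 = -19893/36227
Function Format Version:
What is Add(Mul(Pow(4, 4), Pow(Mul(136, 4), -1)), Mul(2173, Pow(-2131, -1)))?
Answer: Rational(-19893, 36227) ≈ -0.54912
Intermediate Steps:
Add(Mul(Pow(4, 4), Pow(Mul(136, 4), -1)), Mul(2173, Pow(-2131, -1))) = Add(Mul(256, Pow(544, -1)), Mul(2173, Rational(-1, 2131))) = Add(Mul(256, Rational(1, 544)), Rational(-2173, 2131)) = Add(Rational(8, 17), Rational(-2173, 2131)) = Rational(-19893, 36227)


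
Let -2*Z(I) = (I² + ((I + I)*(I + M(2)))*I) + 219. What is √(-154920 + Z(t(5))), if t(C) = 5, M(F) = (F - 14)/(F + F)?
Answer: 2*I*√38773 ≈ 393.82*I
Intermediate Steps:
M(F) = (-14 + F)/(2*F) (M(F) = (-14 + F)/((2*F)) = (-14 + F)*(1/(2*F)) = (-14 + F)/(2*F))
Z(I) = -219/2 - I²/2 - I²*(-3 + I) (Z(I) = -((I² + ((I + I)*(I + (½)*(-14 + 2)/2))*I) + 219)/2 = -((I² + ((2*I)*(I + (½)*(½)*(-12)))*I) + 219)/2 = -((I² + ((2*I)*(I - 3))*I) + 219)/2 = -((I² + ((2*I)*(-3 + I))*I) + 219)/2 = -((I² + (2*I*(-3 + I))*I) + 219)/2 = -((I² + 2*I²*(-3 + I)) + 219)/2 = -(219 + I² + 2*I²*(-3 + I))/2 = -219/2 - I²/2 - I²*(-3 + I))
√(-154920 + Z(t(5))) = √(-154920 + (-219/2 - 1*5³ + (5/2)*5²)) = √(-154920 + (-219/2 - 1*125 + (5/2)*25)) = √(-154920 + (-219/2 - 125 + 125/2)) = √(-154920 - 172) = √(-155092) = 2*I*√38773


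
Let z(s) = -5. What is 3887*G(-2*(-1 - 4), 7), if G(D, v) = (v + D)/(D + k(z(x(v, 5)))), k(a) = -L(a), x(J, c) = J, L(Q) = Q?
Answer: 66079/15 ≈ 4405.3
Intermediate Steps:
k(a) = -a
G(D, v) = (D + v)/(5 + D) (G(D, v) = (v + D)/(D - 1*(-5)) = (D + v)/(D + 5) = (D + v)/(5 + D))
3887*G(-2*(-1 - 4), 7) = 3887*((-2*(-1 - 4) + 7)/(5 - 2*(-1 - 4))) = 3887*((-2*(-5) + 7)/(5 - 2*(-5))) = 3887*((10 + 7)/(5 + 10)) = 3887*(17/15) = 66079/15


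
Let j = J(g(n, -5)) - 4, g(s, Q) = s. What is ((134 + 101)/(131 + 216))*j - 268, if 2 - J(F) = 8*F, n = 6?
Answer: -104746/347 ≈ -301.86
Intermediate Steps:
J(F) = 2 - 8*F
j = -50 (j = (2 - 8*6) - 4 = (2 - 48) - 4 = -46 - 4 = -50)
((134 + 101)/(131 + 216))*j - 268 = ((134 + 101)/(131 + 216))*(-50) - 268 = (235/347)*(-50) - 268 = -11750/347 - 268 = -104746/347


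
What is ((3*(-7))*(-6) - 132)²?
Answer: 36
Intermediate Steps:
((3*(-7))*(-6) - 132)² = (-21*(-6) - 132)² = (126 - 132)² = (-6)² = 36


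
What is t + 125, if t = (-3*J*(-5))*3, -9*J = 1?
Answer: 120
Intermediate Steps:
J = -1/9 (J = -1/9*1 = -1/9 ≈ -0.11111)
t = -5 (t = (-3*(-1/9)*(-5))*3 = ((1/3)*(-5))*3 = -5/3*3 = -5)
t + 125 = -5 + 125 = 120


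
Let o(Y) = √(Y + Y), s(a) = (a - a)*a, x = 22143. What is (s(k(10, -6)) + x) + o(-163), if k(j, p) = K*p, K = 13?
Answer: 22143 + I*√326 ≈ 22143.0 + 18.055*I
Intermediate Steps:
k(j, p) = 13*p
s(a) = 0 (s(a) = 0*a = 0)
o(Y) = √2*√Y (o(Y) = √(2*Y) = √2*√Y)
(s(k(10, -6)) + x) + o(-163) = (0 + 22143) + √2*√(-163) = 22143 + √2*(I*√163) = 22143 + I*√326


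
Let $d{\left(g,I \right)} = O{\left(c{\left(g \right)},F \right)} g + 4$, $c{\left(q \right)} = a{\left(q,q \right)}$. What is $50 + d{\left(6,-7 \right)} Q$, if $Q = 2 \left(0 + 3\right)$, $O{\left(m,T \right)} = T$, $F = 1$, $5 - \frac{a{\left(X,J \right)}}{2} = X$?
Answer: $110$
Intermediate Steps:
$a{\left(X,J \right)} = 10 - 2 X$
$c{\left(q \right)} = 10 - 2 q$
$Q = 6$ ($Q = 2 \cdot 3 = 6$)
$d{\left(g,I \right)} = 4 + g$ ($d{\left(g,I \right)} = 1 g + 4 = g + 4 = 4 + g$)
$50 + d{\left(6,-7 \right)} Q = 50 + \left(4 + 6\right) 6 = 50 + 10 \cdot 6 = 50 + 60 = 110$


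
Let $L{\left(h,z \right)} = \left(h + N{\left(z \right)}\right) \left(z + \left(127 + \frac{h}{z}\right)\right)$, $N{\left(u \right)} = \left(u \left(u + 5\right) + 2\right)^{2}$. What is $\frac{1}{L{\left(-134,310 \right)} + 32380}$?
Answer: $\frac{31}{129055232774572} \approx 2.4021 \cdot 10^{-13}$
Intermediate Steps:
$N{\left(u \right)} = \left(2 + u \left(5 + u\right)\right)^{2}$ ($N{\left(u \right)} = \left(u \left(5 + u\right) + 2\right)^{2} = \left(2 + u \left(5 + u\right)\right)^{2}$)
$L{\left(h,z \right)} = \left(h + \left(2 + z^{2} + 5 z\right)^{2}\right) \left(127 + z + \frac{h}{z}\right)$ ($L{\left(h,z \right)} = \left(h + \left(2 + z^{2} + 5 z\right)^{2}\right) \left(z + \left(127 + \frac{h}{z}\right)\right) = \left(h + \left(2 + z^{2} + 5 z\right)^{2}\right) \left(127 + z + \frac{h}{z}\right)$)
$\frac{1}{L{\left(-134,310 \right)} + 32380} = \frac{1}{\frac{\left(-134\right)^{2} - 134 \left(2 + 310^{2} + 5 \cdot 310\right)^{2} + 310 \left(127 \left(-134\right) + 127 \left(2 + 310^{2} + 5 \cdot 310\right)^{2} - 41540 + 310 \left(2 + 310^{2} + 5 \cdot 310\right)^{2}\right)}{310} + 32380} = \frac{1}{\frac{17956 - 134 \left(2 + 96100 + 1550\right)^{2} + 310 \left(-17018 + 127 \left(2 + 96100 + 1550\right)^{2} - 41540 + 310 \left(2 + 96100 + 1550\right)^{2}\right)}{310} + 32380} = \frac{1}{\frac{17956 - 134 \cdot 97652^{2} + 310 \left(-17018 + 127 \cdot 97652^{2} - 41540 + 310 \cdot 97652^{2}\right)}{310} + 32380} = \frac{1}{\frac{17956 - 1277812355936 + 310 \left(-17018 + 127 \cdot 9535913104 - 41540 + 310 \cdot 9535913104\right)}{310} + 32380} = \frac{1}{\frac{17956 - 1277812355936 + 310 \left(-17018 + 1211060964208 - 41540 + 2956133062240\right)}{310} + 32380} = \frac{1}{\frac{17956 - 1277812355936 + 310 \cdot 4167193967890}{310} + 32380} = \frac{1}{\frac{17956 - 1277812355936 + 1291830130045900}{310} + 32380} = \frac{1}{\frac{1}{310} \cdot 1290552317707920 + 32380} = \frac{1}{\frac{129055231770792}{31} + 32380} = \frac{1}{\frac{129055232774572}{31}} = \frac{31}{129055232774572}$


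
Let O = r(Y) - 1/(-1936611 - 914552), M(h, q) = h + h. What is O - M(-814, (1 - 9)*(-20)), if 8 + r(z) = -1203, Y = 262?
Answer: 1188934972/2851163 ≈ 417.00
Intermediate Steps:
r(z) = -1211 (r(z) = -8 - 1203 = -1211)
M(h, q) = 2*h
O = -3452758392/2851163 (O = -1211 - 1/(-1936611 - 914552) = -1211 - 1/(-2851163) = -1211 - 1*(-1/2851163) = -1211 + 1/2851163 = -3452758392/2851163 ≈ -1211.0)
O - M(-814, (1 - 9)*(-20)) = -3452758392/2851163 - 2*(-814) = -3452758392/2851163 - 1*(-1628) = -3452758392/2851163 + 1628 = 1188934972/2851163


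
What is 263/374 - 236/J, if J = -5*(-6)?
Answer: -40187/5610 ≈ -7.1635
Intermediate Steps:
J = 30
263/374 - 236/J = 263/374 - 236/30 = 263*(1/374) - 236*1/30 = 263/374 - 118/15 = -40187/5610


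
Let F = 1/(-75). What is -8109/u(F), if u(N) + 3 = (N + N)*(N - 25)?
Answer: 45613125/13123 ≈ 3475.8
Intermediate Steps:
F = -1/75 ≈ -0.013333
u(N) = -3 + 2*N*(-25 + N) (u(N) = -3 + (N + N)*(N - 25) = -3 + (2*N)*(-25 + N) = -3 + 2*N*(-25 + N))
-8109/u(F) = -8109/(-3 - 50*(-1/75) + 2*(-1/75)²) = -8109/(-3 + ⅔ + 2*(1/5625)) = -8109/(-3 + ⅔ + 2/5625) = -8109/(-13123/5625) = -8109*(-5625/13123) = 45613125/13123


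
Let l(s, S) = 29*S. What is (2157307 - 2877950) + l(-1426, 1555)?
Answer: -675548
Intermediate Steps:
(2157307 - 2877950) + l(-1426, 1555) = (2157307 - 2877950) + 29*1555 = -720643 + 45095 = -675548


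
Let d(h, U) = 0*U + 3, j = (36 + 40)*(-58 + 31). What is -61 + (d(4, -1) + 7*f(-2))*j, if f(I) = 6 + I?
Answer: -63673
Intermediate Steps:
j = -2052 (j = 76*(-27) = -2052)
d(h, U) = 3 (d(h, U) = 0 + 3 = 3)
-61 + (d(4, -1) + 7*f(-2))*j = -61 + (3 + 7*(6 - 2))*(-2052) = -61 + (3 + 7*4)*(-2052) = -61 + (3 + 28)*(-2052) = -61 + 31*(-2052) = -61 - 63612 = -63673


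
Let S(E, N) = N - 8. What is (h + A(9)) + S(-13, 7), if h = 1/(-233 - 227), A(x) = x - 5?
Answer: 1379/460 ≈ 2.9978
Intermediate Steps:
A(x) = -5 + x
S(E, N) = -8 + N
h = -1/460 (h = 1/(-460) = -1/460 ≈ -0.0021739)
(h + A(9)) + S(-13, 7) = (-1/460 + (-5 + 9)) + (-8 + 7) = (-1/460 + 4) - 1 = 1839/460 - 1 = 1379/460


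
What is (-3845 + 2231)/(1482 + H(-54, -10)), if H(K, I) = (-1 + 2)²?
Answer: -1614/1483 ≈ -1.0883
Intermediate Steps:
H(K, I) = 1 (H(K, I) = 1² = 1)
(-3845 + 2231)/(1482 + H(-54, -10)) = (-3845 + 2231)/(1482 + 1) = -1614/1483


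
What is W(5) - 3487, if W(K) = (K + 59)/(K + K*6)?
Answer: -121981/35 ≈ -3485.2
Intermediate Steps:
W(K) = (59 + K)/(7*K) (W(K) = (59 + K)/(K + 6*K) = (59 + K)/((7*K)) = (59 + K)*(1/(7*K)) = (59 + K)/(7*K))
W(5) - 3487 = (1/7)*(59 + 5)/5 - 3487 = (1/7)*(1/5)*64 - 3487 = 64/35 - 3487 = -121981/35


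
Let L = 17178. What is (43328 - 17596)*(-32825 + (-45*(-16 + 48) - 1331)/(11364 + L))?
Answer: -12054077187586/14271 ≈ -8.4466e+8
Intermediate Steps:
(43328 - 17596)*(-32825 + (-45*(-16 + 48) - 1331)/(11364 + L)) = (43328 - 17596)*(-32825 + (-45*(-16 + 48) - 1331)/(11364 + 17178)) = 25732*(-32825 + (-45*32 - 1331)/28542) = 25732*(-32825 + (-1440 - 1331)*(1/28542)) = 25732*(-32825 - 2771*1/28542) = 25732*(-32825 - 2771/28542) = 25732*(-936893921/28542) = -12054077187586/14271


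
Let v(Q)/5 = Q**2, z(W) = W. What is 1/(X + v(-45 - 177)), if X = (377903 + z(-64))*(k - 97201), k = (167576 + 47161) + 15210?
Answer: 1/50156862314 ≈ 1.9937e-11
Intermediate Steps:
k = 229947 (k = 214737 + 15210 = 229947)
X = 50156615894 (X = (377903 - 64)*(229947 - 97201) = 377839*132746 = 50156615894)
v(Q) = 5*Q**2
1/(X + v(-45 - 177)) = 1/(50156615894 + 5*(-45 - 177)**2) = 1/(50156615894 + 5*(-222)**2) = 1/(50156615894 + 5*49284) = 1/(50156615894 + 246420) = 1/50156862314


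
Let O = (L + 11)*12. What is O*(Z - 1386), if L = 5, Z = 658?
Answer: -139776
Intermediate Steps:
O = 192 (O = (5 + 11)*12 = 16*12 = 192)
O*(Z - 1386) = 192*(658 - 1386) = 192*(-728) = -139776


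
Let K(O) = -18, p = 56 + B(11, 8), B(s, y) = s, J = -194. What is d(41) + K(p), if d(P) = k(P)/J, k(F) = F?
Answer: -3533/194 ≈ -18.211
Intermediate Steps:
p = 67 (p = 56 + 11 = 67)
d(P) = -P/194 (d(P) = P/(-194) = P*(-1/194) = -P/194)
d(41) + K(p) = -1/194*41 - 18 = -41/194 - 18 = -3533/194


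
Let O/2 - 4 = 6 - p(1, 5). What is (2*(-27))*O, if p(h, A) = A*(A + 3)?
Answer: 3240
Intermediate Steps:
p(h, A) = A*(3 + A)
O = -60 (O = 8 + 2*(6 - 5*(3 + 5)) = 8 + 2*(6 - 5*8) = 8 + 2*(6 - 1*40) = 8 + 2*(6 - 40) = 8 + 2*(-34) = 8 - 68 = -60)
(2*(-27))*O = (2*(-27))*(-60) = -54*(-60) = 3240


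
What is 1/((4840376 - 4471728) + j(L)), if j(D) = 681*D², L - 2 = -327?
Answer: 1/72299273 ≈ 1.3831e-8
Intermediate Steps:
L = -325 (L = 2 - 327 = -325)
1/((4840376 - 4471728) + j(L)) = 1/((4840376 - 4471728) + 681*(-325)²) = 1/(368648 + 681*105625) = 1/(368648 + 71930625) = 1/72299273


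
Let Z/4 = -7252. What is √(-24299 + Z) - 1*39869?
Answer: -39869 + 3*I*√5923 ≈ -39869.0 + 230.88*I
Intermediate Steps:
Z = -29008 (Z = 4*(-7252) = -29008)
√(-24299 + Z) - 1*39869 = √(-24299 - 29008) - 1*39869 = √(-53307) - 39869 = 3*I*√5923 - 39869 = -39869 + 3*I*√5923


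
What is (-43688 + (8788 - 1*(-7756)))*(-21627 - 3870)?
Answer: 692090568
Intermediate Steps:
(-43688 + (8788 - 1*(-7756)))*(-21627 - 3870) = (-43688 + (8788 + 7756))*(-25497) = (-43688 + 16544)*(-25497) = -27144*(-25497) = 692090568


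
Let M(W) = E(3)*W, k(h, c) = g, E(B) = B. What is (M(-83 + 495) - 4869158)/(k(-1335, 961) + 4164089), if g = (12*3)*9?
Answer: -4867922/4164413 ≈ -1.1689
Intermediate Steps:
g = 324 (g = 36*9 = 324)
k(h, c) = 324
M(W) = 3*W
(M(-83 + 495) - 4869158)/(k(-1335, 961) + 4164089) = (3*(-83 + 495) - 4869158)/(324 + 4164089) = (3*412 - 4869158)/4164413 = (1236 - 4869158)*(1/4164413) = -4867922*1/4164413 = -4867922/4164413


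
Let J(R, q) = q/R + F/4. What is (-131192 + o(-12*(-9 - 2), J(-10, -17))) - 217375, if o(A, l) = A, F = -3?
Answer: -348435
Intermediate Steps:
J(R, q) = -3/4 + q/R (J(R, q) = q/R - 3/4 = -3/4 + q/R)
(-131192 + o(-12*(-9 - 2), J(-10, -17))) - 217375 = (-131192 - 12*(-9 - 2)) - 217375 = (-131192 - 12*(-11)) - 217375 = (-131192 + 132) - 217375 = -131060 - 217375 = -348435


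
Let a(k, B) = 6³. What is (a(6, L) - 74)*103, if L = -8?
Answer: 14626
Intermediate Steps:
a(k, B) = 216
(a(6, L) - 74)*103 = (216 - 74)*103 = 142*103 = 14626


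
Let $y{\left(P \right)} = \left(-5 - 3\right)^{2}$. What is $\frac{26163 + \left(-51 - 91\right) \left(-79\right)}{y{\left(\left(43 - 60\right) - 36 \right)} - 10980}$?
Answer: $- \frac{37381}{10916} \approx -3.4244$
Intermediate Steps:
$y{\left(P \right)} = 64$ ($y{\left(P \right)} = \left(-8\right)^{2} = 64$)
$\frac{26163 + \left(-51 - 91\right) \left(-79\right)}{y{\left(\left(43 - 60\right) - 36 \right)} - 10980} = \frac{26163 + \left(-51 - 91\right) \left(-79\right)}{64 - 10980} = \frac{26163 - -11218}{-10916} = \left(26163 + 11218\right) \left(- \frac{1}{10916}\right) = 37381 \left(- \frac{1}{10916}\right) = - \frac{37381}{10916}$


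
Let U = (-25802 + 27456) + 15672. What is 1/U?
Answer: 1/17326 ≈ 5.7717e-5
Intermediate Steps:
U = 17326 (U = 1654 + 15672 = 17326)
1/U = 1/17326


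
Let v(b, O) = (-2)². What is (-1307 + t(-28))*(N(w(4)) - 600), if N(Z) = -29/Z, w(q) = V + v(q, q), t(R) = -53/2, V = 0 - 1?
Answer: 1625981/2 ≈ 8.1299e+5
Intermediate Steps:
v(b, O) = 4
V = -1
t(R) = -53/2 (t(R) = -53*½ = -53/2)
w(q) = 3 (w(q) = -1 + 4 = 3)
(-1307 + t(-28))*(N(w(4)) - 600) = (-1307 - 53/2)*(-29/3 - 600) = -2667*(-29*⅓ - 600)/2 = -2667*(-29/3 - 600)/2 = -2667/2*(-1829/3) = 1625981/2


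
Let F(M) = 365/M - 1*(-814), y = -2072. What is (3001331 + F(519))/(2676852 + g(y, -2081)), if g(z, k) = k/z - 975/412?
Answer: 66505275265184/59299150044255 ≈ 1.1215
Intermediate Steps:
F(M) = 814 + 365/M (F(M) = 365/M + 814 = 814 + 365/M)
g(z, k) = -975/412 + k/z (g(z, k) = k/z - 975*1/412 = k/z - 975/412 = -975/412 + k/z)
(3001331 + F(519))/(2676852 + g(y, -2081)) = (3001331 + (814 + 365/519))/(2676852 + (-975/412 - 2081/(-2072))) = (3001331 + (814 + 365*(1/519)))/(2676852 + (-975/412 - 2081*(-1/2072))) = (3001331 + (814 + 365/519))/(2676852 + (-975/412 + 2081/2072)) = (3001331 + 422831/519)/(2676852 - 290707/213416) = 1558113620/(519*(571282755725/213416)) = (1558113620/519)*(213416/571282755725) = 66505275265184/59299150044255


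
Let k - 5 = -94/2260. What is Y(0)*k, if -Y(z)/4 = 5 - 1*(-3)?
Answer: -89648/565 ≈ -158.67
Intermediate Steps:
Y(z) = -32 (Y(z) = -4*(5 - 1*(-3)) = -4*(5 + 3) = -4*8 = -32)
k = 5603/1130 (k = 5 - 94/2260 = 5 - 94*1/2260 = 5 - 47/1130 = 5603/1130 ≈ 4.9584)
Y(0)*k = -32*5603/1130 = -89648/565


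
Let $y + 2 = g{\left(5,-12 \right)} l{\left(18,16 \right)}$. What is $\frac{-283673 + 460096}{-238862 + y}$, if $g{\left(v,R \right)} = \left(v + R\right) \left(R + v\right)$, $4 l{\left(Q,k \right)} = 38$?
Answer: $- \frac{352846}{476797} \approx -0.74003$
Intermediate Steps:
$l{\left(Q,k \right)} = \frac{19}{2}$ ($l{\left(Q,k \right)} = \frac{1}{4} \cdot 38 = \frac{19}{2}$)
$g{\left(v,R \right)} = \left(R + v\right)^{2}$ ($g{\left(v,R \right)} = \left(R + v\right) \left(R + v\right) = \left(R + v\right)^{2}$)
$y = \frac{927}{2}$ ($y = -2 + \left(-12 + 5\right)^{2} \cdot \frac{19}{2} = -2 + \left(-7\right)^{2} \cdot \frac{19}{2} = -2 + 49 \cdot \frac{19}{2} = -2 + \frac{931}{2} = \frac{927}{2} \approx 463.5$)
$\frac{-283673 + 460096}{-238862 + y} = \frac{-283673 + 460096}{-238862 + \frac{927}{2}} = \frac{176423}{- \frac{476797}{2}} = 176423 \left(- \frac{2}{476797}\right) = - \frac{352846}{476797}$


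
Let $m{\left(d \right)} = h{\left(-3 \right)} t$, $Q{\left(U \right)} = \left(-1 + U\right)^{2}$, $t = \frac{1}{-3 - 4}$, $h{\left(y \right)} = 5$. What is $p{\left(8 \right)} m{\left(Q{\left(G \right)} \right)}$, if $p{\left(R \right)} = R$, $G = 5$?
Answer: $- \frac{40}{7} \approx -5.7143$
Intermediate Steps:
$t = - \frac{1}{7}$ ($t = \frac{1}{-7} = - \frac{1}{7} \approx -0.14286$)
$m{\left(d \right)} = - \frac{5}{7}$ ($m{\left(d \right)} = 5 \left(- \frac{1}{7}\right) = - \frac{5}{7}$)
$p{\left(8 \right)} m{\left(Q{\left(G \right)} \right)} = 8 \left(- \frac{5}{7}\right) = - \frac{40}{7}$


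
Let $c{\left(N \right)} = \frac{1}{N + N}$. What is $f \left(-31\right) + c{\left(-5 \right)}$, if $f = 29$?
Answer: $- \frac{8991}{10} \approx -899.1$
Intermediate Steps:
$c{\left(N \right)} = \frac{1}{2 N}$
$f \left(-31\right) + c{\left(-5 \right)} = 29 \left(-31\right) + \frac{1}{2 \left(-5\right)} = -899 + \frac{1}{2} \left(- \frac{1}{5}\right) = -899 - \frac{1}{10} = - \frac{8991}{10}$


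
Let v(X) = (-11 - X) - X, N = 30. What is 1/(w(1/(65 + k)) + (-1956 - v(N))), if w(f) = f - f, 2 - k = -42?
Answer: -1/1885 ≈ -0.00053050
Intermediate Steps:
k = 44 (k = 2 - 1*(-42) = 2 + 42 = 44)
w(f) = 0
v(X) = -11 - 2*X
1/(w(1/(65 + k)) + (-1956 - v(N))) = 1/(0 + (-1956 - (-11 - 2*30))) = 1/(0 + (-1956 - (-11 - 60))) = 1/(0 + (-1956 - 1*(-71))) = 1/(0 + (-1956 + 71)) = 1/(0 - 1885) = 1/(-1885) = -1/1885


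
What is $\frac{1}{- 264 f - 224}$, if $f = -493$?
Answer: $\frac{1}{129928} \approx 7.6966 \cdot 10^{-6}$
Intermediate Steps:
$\frac{1}{- 264 f - 224} = \frac{1}{\left(-264\right) \left(-493\right) - 224} = \frac{1}{130152 - 224} = \frac{1}{129928}$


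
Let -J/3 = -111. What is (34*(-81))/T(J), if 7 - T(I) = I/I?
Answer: -459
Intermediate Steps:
J = 333 (J = -3*(-111) = 333)
T(I) = 6 (T(I) = 7 - I/I = 7 - 1*1 = 7 - 1 = 6)
(34*(-81))/T(J) = (34*(-81))/6 = -2754*⅙ = -459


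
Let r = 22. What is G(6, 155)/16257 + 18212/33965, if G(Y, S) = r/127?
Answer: 37601952698/70125463635 ≈ 0.53621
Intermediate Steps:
G(Y, S) = 22/127
G(6, 155)/16257 + 18212/33965 = (22/127)/16257 + 18212/33965 = (22/127)*(1/16257) + 18212*(1/33965) = 22/2064639 + 18212/33965 = 37601952698/70125463635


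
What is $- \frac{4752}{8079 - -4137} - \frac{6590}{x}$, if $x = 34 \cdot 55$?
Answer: $- \frac{372457}{95183} \approx -3.9131$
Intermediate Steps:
$x = 1870$
$- \frac{4752}{8079 - -4137} - \frac{6590}{x} = - \frac{4752}{8079 - -4137} - \frac{6590}{1870} = - \frac{4752}{8079 + 4137} - \frac{659}{187} = - \frac{4752}{12216} - \frac{659}{187} = \left(-4752\right) \frac{1}{12216} - \frac{659}{187} = - \frac{198}{509} - \frac{659}{187} = - \frac{372457}{95183}$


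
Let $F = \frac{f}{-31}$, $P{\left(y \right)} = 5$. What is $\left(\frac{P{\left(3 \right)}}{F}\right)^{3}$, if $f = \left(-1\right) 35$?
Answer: $\frac{29791}{343} \approx 86.854$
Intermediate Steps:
$f = -35$
$F = \frac{35}{31}$ ($F = - \frac{35}{-31} = \left(-35\right) \left(- \frac{1}{31}\right) = \frac{35}{31} \approx 1.129$)
$\left(\frac{P{\left(3 \right)}}{F}\right)^{3} = \left(\frac{5}{\frac{35}{31}}\right)^{3} = \left(5 \cdot \frac{31}{35}\right)^{3} = \left(\frac{31}{7}\right)^{3} = \frac{29791}{343}$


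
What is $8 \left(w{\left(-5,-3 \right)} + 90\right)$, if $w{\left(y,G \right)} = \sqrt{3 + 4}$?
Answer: $720 + 8 \sqrt{7} \approx 741.17$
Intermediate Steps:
$w{\left(y,G \right)} = \sqrt{7}$
$8 \left(w{\left(-5,-3 \right)} + 90\right) = 8 \left(\sqrt{7} + 90\right) = 8 \left(90 + \sqrt{7}\right) = 720 + 8 \sqrt{7}$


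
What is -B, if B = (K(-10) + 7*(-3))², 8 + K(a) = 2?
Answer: -729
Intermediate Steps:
K(a) = -6 (K(a) = -8 + 2 = -6)
B = 729 (B = (-6 + 7*(-3))² = (-6 - 21)² = (-27)² = 729)
-B = -1*729 = -729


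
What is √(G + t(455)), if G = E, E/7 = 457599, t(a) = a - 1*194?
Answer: √3203454 ≈ 1789.8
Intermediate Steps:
t(a) = -194 + a (t(a) = a - 194 = -194 + a)
E = 3203193 (E = 7*457599 = 3203193)
G = 3203193
√(G + t(455)) = √(3203193 + (-194 + 455)) = √(3203193 + 261) = √3203454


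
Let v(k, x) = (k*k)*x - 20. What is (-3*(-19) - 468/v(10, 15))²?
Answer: 439866729/136900 ≈ 3213.1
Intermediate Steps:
v(k, x) = -20 + x*k² (v(k, x) = k²*x - 20 = x*k² - 20 = -20 + x*k²)
(-3*(-19) - 468/v(10, 15))² = (-3*(-19) - 468/(-20 + 15*10²))² = (57 - 468/(-20 + 15*100))² = (57 - 468/(-20 + 1500))² = (57 - 468/1480)² = (57 - 468*1/1480)² = (57 - 117/370)² = (20973/370)² = 439866729/136900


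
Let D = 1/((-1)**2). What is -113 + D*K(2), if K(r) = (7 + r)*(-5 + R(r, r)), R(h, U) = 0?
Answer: -158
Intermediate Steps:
D = 1 (D = 1/1 = 1)
K(r) = -35 - 5*r (K(r) = (7 + r)*(-5 + 0) = (7 + r)*(-5) = -35 - 5*r)
-113 + D*K(2) = -113 + 1*(-35 - 5*2) = -113 + 1*(-35 - 10) = -113 + 1*(-45) = -113 - 45 = -158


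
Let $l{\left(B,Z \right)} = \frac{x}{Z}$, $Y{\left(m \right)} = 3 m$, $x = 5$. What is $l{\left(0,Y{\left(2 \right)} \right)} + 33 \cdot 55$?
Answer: $\frac{10895}{6} \approx 1815.8$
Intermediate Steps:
$l{\left(B,Z \right)} = \frac{5}{Z}$
$l{\left(0,Y{\left(2 \right)} \right)} + 33 \cdot 55 = \frac{5}{3 \cdot 2} + 33 \cdot 55 = \frac{5}{6} + 1815 = \frac{10895}{6}$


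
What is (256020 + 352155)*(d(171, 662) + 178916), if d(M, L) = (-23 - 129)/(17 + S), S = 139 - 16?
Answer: 761681045970/7 ≈ 1.0881e+11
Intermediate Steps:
S = 123
d(M, L) = -38/35 (d(M, L) = (-23 - 129)/(17 + 123) = -152/140 = -152*1/140 = -38/35)
(256020 + 352155)*(d(171, 662) + 178916) = (256020 + 352155)*(-38/35 + 178916) = 608175*(6262022/35) = 761681045970/7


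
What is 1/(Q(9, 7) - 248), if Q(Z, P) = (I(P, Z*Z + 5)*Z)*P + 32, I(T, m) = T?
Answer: 1/225 ≈ 0.0044444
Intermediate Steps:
Q(Z, P) = 32 + Z*P**2 (Q(Z, P) = (P*Z)*P + 32 = Z*P**2 + 32 = 32 + Z*P**2)
1/(Q(9, 7) - 248) = 1/((32 + 9*7**2) - 248) = 1/((32 + 9*49) - 248) = 1/((32 + 441) - 248) = 1/(473 - 248) = 1/225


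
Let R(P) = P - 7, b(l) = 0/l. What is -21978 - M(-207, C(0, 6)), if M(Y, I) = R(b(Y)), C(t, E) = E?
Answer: -21971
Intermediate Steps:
b(l) = 0
R(P) = -7 + P
M(Y, I) = -7 (M(Y, I) = -7 + 0 = -7)
-21978 - M(-207, C(0, 6)) = -21978 - 1*(-7) = -21978 + 7 = -21971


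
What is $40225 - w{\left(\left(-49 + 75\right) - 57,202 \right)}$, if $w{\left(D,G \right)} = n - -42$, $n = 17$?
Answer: $40166$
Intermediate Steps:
$w{\left(D,G \right)} = 59$ ($w{\left(D,G \right)} = 17 - -42 = 17 + 42 = 59$)
$40225 - w{\left(\left(-49 + 75\right) - 57,202 \right)} = 40225 - 59 = 40166$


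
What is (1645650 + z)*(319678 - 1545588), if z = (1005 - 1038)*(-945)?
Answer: -2055648794850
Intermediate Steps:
z = 31185 (z = -33*(-945) = 31185)
(1645650 + z)*(319678 - 1545588) = (1645650 + 31185)*(319678 - 1545588) = 1676835*(-1225910) = -2055648794850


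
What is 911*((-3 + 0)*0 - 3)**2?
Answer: 8199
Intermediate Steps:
911*((-3 + 0)*0 - 3)**2 = 911*(-3*0 - 3)**2 = 911*(0 - 3)**2 = 911*(-3)**2 = 911*9 = 8199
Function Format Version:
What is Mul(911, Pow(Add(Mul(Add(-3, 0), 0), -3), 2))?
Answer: 8199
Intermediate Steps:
Mul(911, Pow(Add(Mul(Add(-3, 0), 0), -3), 2)) = Mul(911, Pow(Add(Mul(-3, 0), -3), 2)) = Mul(911, Pow(Add(0, -3), 2)) = Mul(911, Pow(-3, 2)) = Mul(911, 9) = 8199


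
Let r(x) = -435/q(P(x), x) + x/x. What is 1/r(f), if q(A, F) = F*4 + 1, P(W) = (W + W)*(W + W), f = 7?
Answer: -1/14 ≈ -0.071429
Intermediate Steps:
P(W) = 4*W**2 (P(W) = (2*W)*(2*W) = 4*W**2)
q(A, F) = 1 + 4*F (q(A, F) = 4*F + 1 = 1 + 4*F)
r(x) = 1 - 435/(1 + 4*x) (r(x) = -435/(1 + 4*x) + x/x = -435/(1 + 4*x) + 1 = 1 - 435/(1 + 4*x))
1/r(f) = 1/(2*(-217 + 2*7)/(1 + 4*7)) = 1/(2*(-217 + 14)/(1 + 28)) = 1/(2*(-203)/29) = 1/(2*(1/29)*(-203)) = 1/(-14) = -1/14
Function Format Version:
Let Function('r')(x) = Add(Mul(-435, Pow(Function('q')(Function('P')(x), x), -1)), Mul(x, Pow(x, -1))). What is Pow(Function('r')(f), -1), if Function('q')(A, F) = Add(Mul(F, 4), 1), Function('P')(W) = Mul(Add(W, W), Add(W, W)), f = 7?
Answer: Rational(-1, 14) ≈ -0.071429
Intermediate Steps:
Function('P')(W) = Mul(4, Pow(W, 2)) (Function('P')(W) = Mul(Mul(2, W), Mul(2, W)) = Mul(4, Pow(W, 2)))
Function('q')(A, F) = Add(1, Mul(4, F)) (Function('q')(A, F) = Add(Mul(4, F), 1) = Add(1, Mul(4, F)))
Function('r')(x) = Add(1, Mul(-435, Pow(Add(1, Mul(4, x)), -1))) (Function('r')(x) = Add(Mul(-435, Pow(Add(1, Mul(4, x)), -1)), Mul(x, Pow(x, -1))) = Add(Mul(-435, Pow(Add(1, Mul(4, x)), -1)), 1) = Add(1, Mul(-435, Pow(Add(1, Mul(4, x)), -1))))
Pow(Function('r')(f), -1) = Pow(Mul(2, Pow(Add(1, Mul(4, 7)), -1), Add(-217, Mul(2, 7))), -1) = Pow(Mul(2, Pow(Add(1, 28), -1), Add(-217, 14)), -1) = Pow(Mul(2, Pow(29, -1), -203), -1) = Pow(Mul(2, Rational(1, 29), -203), -1) = Pow(-14, -1) = Rational(-1, 14)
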